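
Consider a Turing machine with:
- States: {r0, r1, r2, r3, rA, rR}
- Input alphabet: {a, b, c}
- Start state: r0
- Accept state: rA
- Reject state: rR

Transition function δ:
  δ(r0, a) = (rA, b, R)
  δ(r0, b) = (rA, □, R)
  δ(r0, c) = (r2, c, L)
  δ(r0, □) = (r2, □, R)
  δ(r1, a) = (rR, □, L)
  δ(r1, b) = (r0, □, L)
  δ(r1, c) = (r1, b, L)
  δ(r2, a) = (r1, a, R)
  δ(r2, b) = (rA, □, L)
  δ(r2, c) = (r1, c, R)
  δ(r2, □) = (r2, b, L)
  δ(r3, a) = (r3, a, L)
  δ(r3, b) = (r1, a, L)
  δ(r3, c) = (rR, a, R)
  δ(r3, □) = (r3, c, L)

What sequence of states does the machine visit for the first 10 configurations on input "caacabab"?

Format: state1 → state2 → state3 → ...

Execution trace:
Initial: [r0]caacabab
Step 1: δ(r0, c) = (r2, c, L) → [r2]□caacabab
Step 2: δ(r2, □) = (r2, b, L) → [r2]□bcaacabab
Step 3: δ(r2, □) = (r2, b, L) → [r2]□bbcaacabab
Step 4: δ(r2, □) = (r2, b, L) → [r2]□bbbcaacabab
Step 5: δ(r2, □) = (r2, b, L) → [r2]□bbbbcaacabab
Step 6: δ(r2, □) = (r2, b, L) → [r2]□bbbbbcaacabab
Step 7: δ(r2, □) = (r2, b, L) → [r2]□bbbbbbcaacabab
Step 8: δ(r2, □) = (r2, b, L) → [r2]□bbbbbbbcaacabab
Step 9: δ(r2, □) = (r2, b, L) → [r2]□bbbbbbbbcaacabab

State sequence: r0 → r2 → r2 → r2 → r2 → r2 → r2 → r2 → r2 → r2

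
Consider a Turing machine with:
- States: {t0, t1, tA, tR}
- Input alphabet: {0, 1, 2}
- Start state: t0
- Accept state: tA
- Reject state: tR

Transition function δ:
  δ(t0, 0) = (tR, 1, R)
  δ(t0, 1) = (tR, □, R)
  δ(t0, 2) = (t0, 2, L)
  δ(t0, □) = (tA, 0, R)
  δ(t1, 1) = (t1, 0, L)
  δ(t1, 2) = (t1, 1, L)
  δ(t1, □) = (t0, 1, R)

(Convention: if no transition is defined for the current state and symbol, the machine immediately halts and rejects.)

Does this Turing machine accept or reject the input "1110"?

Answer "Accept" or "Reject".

Execution trace:
Initial: [t0]1110
Step 1: δ(t0, 1) = (tR, □, R) → □[tR]110

The machine reaches the reject state tR and halts.

Answer: Reject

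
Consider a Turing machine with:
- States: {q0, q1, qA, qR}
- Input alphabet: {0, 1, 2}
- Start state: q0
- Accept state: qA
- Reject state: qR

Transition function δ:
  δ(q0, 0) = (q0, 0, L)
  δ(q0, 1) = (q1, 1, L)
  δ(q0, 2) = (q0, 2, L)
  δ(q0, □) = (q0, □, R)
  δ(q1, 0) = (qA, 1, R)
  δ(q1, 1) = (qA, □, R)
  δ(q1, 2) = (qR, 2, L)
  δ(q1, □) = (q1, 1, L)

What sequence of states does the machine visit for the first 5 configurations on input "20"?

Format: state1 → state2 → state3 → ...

Execution trace:
Initial: [q0]20
Step 1: δ(q0, 2) = (q0, 2, L) → [q0]□20
Step 2: δ(q0, □) = (q0, □, R) → □[q0]20
Step 3: δ(q0, 2) = (q0, 2, L) → [q0]□20
Step 4: δ(q0, □) = (q0, □, R) → □[q0]20

State sequence: q0 → q0 → q0 → q0 → q0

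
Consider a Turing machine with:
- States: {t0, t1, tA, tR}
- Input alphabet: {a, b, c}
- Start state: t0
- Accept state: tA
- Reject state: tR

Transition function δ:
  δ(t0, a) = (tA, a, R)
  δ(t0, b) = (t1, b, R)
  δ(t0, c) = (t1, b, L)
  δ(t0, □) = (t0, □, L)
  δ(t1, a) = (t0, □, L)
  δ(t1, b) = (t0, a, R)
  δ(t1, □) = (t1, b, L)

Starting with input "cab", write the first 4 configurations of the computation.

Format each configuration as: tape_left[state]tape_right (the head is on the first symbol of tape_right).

Transitions applied:
Step 1: δ(t0, c) = (t1, b, L)
Step 2: δ(t1, □) = (t1, b, L)
Step 3: δ(t1, □) = (t1, b, L)

The first 4 configurations are:
[t0]cab ⊢ [t1]□bab ⊢ [t1]□bbab ⊢ [t1]□bbbab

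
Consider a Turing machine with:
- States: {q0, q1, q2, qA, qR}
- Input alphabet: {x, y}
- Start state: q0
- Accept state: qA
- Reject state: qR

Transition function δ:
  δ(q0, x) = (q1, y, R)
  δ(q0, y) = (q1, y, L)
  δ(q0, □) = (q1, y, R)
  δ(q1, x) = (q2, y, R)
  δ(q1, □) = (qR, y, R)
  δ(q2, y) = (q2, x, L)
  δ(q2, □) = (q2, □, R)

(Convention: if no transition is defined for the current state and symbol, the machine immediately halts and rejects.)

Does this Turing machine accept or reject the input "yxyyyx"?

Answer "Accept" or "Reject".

Execution trace:
Initial: [q0]yxyyyx
Step 1: δ(q0, y) = (q1, y, L) → [q1]□yxyyyx
Step 2: δ(q1, □) = (qR, y, R) → y[qR]yxyyyx

The machine reaches the reject state qR and halts.

Answer: Reject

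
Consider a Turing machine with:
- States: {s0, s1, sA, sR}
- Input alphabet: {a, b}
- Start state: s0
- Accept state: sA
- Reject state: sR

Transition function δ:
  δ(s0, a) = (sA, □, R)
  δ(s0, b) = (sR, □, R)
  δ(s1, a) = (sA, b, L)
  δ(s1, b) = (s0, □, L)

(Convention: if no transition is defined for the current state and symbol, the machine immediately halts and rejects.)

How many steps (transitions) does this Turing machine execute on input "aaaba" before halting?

Execution trace:
Initial: [s0]aaaba
Step 1: δ(s0, a) = (sA, □, R) → □[sA]aaba

The machine reaches the accept state sA and halts.

The machine executed 1 step before halting.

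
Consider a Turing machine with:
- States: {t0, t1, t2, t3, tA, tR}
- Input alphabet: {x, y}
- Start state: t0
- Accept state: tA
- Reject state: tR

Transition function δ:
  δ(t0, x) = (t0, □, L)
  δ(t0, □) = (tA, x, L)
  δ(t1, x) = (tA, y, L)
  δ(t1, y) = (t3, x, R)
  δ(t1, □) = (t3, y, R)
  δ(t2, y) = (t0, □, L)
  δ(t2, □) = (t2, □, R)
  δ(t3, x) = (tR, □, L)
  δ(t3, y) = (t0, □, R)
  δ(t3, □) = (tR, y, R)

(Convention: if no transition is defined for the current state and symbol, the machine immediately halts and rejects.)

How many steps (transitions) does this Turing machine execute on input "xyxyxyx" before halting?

Execution trace:
Initial: [t0]xyxyxyx
Step 1: δ(t0, x) = (t0, □, L) → [t0]□□yxyxyx
Step 2: δ(t0, □) = (tA, x, L) → [tA]□x□yxyxyx

The machine reaches the accept state tA and halts.

The machine executed 2 steps before halting.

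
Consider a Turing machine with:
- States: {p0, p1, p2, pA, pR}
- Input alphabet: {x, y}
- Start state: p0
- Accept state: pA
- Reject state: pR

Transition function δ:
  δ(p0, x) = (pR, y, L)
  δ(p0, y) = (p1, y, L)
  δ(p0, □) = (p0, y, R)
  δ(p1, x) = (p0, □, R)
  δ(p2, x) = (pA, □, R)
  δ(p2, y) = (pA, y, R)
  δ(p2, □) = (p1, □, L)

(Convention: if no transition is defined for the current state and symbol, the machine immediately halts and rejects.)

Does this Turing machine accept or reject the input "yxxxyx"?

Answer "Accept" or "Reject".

Execution trace:
Initial: [p0]yxxxyx
Step 1: δ(p0, y) = (p1, y, L) → [p1]□yxxxyx

No transition is defined for δ(p1, □). By convention the machine halts and rejects.

Answer: Reject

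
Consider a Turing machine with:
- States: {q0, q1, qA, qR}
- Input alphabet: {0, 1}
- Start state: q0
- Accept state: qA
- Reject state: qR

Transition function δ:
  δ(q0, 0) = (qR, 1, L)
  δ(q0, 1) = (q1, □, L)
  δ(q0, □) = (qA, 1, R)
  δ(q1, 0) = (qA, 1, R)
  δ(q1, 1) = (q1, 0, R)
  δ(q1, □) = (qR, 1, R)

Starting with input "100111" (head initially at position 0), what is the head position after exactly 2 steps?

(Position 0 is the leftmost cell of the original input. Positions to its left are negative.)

Execution trace (head position shown):
Step 0: [q0]100111  (head at position 0)
Step 1: move left → [q1]□□00111  (head at position -1)
Step 2: move right → 1[qR]□00111  (head at position 0)

After 2 steps, the head is at position 0.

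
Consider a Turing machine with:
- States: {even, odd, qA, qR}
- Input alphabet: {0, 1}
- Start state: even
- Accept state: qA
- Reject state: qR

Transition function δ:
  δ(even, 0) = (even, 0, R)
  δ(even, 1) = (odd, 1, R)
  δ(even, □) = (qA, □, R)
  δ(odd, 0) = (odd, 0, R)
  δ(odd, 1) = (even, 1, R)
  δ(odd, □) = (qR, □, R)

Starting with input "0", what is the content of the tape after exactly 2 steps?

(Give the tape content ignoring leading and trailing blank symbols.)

Execution trace:
Initial: [even]0
Step 1: δ(even, 0) = (even, 0, R) → 0[even]□
Step 2: δ(even, □) = (qA, □, R) → 0□[qA]□

The machine reaches the accept state qA and halts.

After 2 steps, the tape (ignoring leading/trailing blanks) is: 0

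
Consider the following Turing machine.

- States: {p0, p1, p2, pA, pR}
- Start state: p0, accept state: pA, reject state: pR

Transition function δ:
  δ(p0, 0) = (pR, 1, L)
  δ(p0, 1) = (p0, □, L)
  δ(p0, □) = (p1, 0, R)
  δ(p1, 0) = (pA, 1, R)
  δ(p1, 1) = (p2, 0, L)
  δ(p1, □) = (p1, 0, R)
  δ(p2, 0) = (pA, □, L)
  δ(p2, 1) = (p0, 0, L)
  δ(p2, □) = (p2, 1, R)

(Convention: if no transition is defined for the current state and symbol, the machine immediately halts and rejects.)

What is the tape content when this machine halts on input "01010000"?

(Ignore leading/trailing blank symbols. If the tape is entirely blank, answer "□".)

Execution trace:
Initial: [p0]01010000
Step 1: δ(p0, 0) = (pR, 1, L) → [pR]□11010000

The machine reaches the reject state pR and halts.

Final tape (ignoring leading/trailing blanks): 11010000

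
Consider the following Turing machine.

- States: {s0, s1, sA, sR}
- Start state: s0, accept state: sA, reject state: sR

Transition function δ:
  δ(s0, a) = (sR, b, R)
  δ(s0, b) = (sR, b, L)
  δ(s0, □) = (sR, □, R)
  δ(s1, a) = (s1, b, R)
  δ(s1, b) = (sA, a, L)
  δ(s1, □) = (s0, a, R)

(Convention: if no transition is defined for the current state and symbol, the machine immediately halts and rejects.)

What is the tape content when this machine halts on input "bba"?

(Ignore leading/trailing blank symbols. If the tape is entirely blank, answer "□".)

Execution trace:
Initial: [s0]bba
Step 1: δ(s0, b) = (sR, b, L) → [sR]□bba

The machine reaches the reject state sR and halts.

Final tape (ignoring leading/trailing blanks): bba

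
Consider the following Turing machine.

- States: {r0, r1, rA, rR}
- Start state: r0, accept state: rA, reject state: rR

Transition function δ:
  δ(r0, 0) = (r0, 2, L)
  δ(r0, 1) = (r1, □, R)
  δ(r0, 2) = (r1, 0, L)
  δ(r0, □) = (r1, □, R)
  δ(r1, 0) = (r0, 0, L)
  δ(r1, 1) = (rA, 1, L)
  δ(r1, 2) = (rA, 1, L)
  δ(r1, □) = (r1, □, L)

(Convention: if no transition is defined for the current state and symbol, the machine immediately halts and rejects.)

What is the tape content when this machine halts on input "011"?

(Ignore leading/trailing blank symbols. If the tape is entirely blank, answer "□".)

Execution trace:
Initial: [r0]011
Step 1: δ(r0, 0) = (r0, 2, L) → [r0]□211
Step 2: δ(r0, □) = (r1, □, R) → □[r1]211
Step 3: δ(r1, 2) = (rA, 1, L) → [rA]□111

The machine reaches the accept state rA and halts.

Final tape (ignoring leading/trailing blanks): 111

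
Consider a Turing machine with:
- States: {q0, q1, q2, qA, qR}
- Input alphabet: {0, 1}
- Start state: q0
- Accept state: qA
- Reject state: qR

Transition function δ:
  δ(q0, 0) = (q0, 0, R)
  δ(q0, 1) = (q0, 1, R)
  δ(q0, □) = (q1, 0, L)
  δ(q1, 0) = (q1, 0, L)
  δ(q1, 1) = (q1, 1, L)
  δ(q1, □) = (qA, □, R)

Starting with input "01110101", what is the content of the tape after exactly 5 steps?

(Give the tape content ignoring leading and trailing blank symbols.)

Execution trace:
Initial: [q0]01110101
Step 1: δ(q0, 0) = (q0, 0, R) → 0[q0]1110101
Step 2: δ(q0, 1) = (q0, 1, R) → 01[q0]110101
Step 3: δ(q0, 1) = (q0, 1, R) → 011[q0]10101
Step 4: δ(q0, 1) = (q0, 1, R) → 0111[q0]0101
Step 5: δ(q0, 0) = (q0, 0, R) → 01110[q0]101

After 5 steps, the tape (ignoring leading/trailing blanks) is: 01110101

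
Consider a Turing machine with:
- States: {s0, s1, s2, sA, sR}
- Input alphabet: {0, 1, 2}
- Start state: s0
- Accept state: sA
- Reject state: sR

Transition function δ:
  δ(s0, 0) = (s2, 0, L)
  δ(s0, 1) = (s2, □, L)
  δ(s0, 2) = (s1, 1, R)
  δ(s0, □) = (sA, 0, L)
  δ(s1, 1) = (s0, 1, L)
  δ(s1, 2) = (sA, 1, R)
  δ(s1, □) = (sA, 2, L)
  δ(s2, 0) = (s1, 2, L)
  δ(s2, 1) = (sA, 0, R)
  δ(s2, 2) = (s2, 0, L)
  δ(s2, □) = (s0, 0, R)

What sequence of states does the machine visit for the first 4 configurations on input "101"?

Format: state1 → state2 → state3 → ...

Execution trace:
Initial: [s0]101
Step 1: δ(s0, 1) = (s2, □, L) → [s2]□□01
Step 2: δ(s2, □) = (s0, 0, R) → 0[s0]□01
Step 3: δ(s0, □) = (sA, 0, L) → [sA]0001

The machine reaches the accept state sA and halts.

State sequence: s0 → s2 → s0 → sA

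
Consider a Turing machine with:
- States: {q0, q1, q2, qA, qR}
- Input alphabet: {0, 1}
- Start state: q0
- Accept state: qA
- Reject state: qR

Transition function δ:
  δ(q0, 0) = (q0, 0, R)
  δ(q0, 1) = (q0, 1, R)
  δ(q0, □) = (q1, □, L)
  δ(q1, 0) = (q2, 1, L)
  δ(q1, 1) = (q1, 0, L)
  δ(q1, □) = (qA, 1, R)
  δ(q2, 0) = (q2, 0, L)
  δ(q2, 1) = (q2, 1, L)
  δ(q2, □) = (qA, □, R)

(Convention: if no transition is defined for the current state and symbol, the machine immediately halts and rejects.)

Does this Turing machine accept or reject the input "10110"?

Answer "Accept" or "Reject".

Execution trace:
Initial: [q0]10110
Step 1: δ(q0, 1) = (q0, 1, R) → 1[q0]0110
Step 2: δ(q0, 0) = (q0, 0, R) → 10[q0]110
Step 3: δ(q0, 1) = (q0, 1, R) → 101[q0]10
Step 4: δ(q0, 1) = (q0, 1, R) → 1011[q0]0
Step 5: δ(q0, 0) = (q0, 0, R) → 10110[q0]□
Step 6: δ(q0, □) = (q1, □, L) → 1011[q1]0□
Step 7: δ(q1, 0) = (q2, 1, L) → 101[q2]11□
Step 8: δ(q2, 1) = (q2, 1, L) → 10[q2]111□
Step 9: δ(q2, 1) = (q2, 1, L) → 1[q2]0111□
Step 10: δ(q2, 0) = (q2, 0, L) → [q2]10111□
Step 11: δ(q2, 1) = (q2, 1, L) → [q2]□10111□
Step 12: δ(q2, □) = (qA, □, R) → □[qA]10111□

The machine reaches the accept state qA and halts.

Answer: Accept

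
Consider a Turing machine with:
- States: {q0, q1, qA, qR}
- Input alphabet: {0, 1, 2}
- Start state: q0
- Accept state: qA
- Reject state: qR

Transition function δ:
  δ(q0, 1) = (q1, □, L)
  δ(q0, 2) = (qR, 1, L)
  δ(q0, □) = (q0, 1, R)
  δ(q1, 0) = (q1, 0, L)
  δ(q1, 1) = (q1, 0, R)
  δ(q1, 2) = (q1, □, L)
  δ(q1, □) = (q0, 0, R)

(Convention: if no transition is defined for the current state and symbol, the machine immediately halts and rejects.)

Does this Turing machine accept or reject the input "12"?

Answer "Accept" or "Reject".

Execution trace:
Initial: [q0]12
Step 1: δ(q0, 1) = (q1, □, L) → [q1]□□2
Step 2: δ(q1, □) = (q0, 0, R) → 0[q0]□2
Step 3: δ(q0, □) = (q0, 1, R) → 01[q0]2
Step 4: δ(q0, 2) = (qR, 1, L) → 0[qR]11

The machine reaches the reject state qR and halts.

Answer: Reject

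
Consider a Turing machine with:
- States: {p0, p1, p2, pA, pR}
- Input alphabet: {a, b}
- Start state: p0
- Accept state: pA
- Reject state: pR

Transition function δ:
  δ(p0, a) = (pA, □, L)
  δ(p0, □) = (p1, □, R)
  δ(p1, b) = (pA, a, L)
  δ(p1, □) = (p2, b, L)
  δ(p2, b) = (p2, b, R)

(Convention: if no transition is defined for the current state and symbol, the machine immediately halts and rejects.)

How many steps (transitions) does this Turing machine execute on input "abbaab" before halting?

Execution trace:
Initial: [p0]abbaab
Step 1: δ(p0, a) = (pA, □, L) → [pA]□□bbaab

The machine reaches the accept state pA and halts.

The machine executed 1 step before halting.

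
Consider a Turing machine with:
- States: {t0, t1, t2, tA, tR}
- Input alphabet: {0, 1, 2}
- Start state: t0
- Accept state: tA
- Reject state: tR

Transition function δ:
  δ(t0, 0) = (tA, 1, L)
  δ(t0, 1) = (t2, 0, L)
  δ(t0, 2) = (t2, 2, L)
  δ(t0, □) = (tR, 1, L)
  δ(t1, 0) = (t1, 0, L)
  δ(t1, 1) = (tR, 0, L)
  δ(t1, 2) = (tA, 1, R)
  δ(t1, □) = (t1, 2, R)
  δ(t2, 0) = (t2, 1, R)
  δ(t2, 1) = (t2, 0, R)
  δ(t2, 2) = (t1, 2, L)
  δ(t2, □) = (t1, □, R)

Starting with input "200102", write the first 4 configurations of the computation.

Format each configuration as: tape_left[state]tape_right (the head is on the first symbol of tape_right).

Transitions applied:
Step 1: δ(t0, 2) = (t2, 2, L)
Step 2: δ(t2, □) = (t1, □, R)
Step 3: δ(t1, 2) = (tA, 1, R)

The first 4 configurations are:
[t0]200102 ⊢ [t2]□200102 ⊢ □[t1]200102 ⊢ □1[tA]00102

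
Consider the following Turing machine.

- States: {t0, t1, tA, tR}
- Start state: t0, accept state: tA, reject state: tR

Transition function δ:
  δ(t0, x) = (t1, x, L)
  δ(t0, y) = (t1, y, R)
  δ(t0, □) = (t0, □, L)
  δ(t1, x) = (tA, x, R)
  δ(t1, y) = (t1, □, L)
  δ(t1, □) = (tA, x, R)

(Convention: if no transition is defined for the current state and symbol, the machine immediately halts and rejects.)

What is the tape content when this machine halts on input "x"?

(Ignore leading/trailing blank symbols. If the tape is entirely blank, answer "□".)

Execution trace:
Initial: [t0]x
Step 1: δ(t0, x) = (t1, x, L) → [t1]□x
Step 2: δ(t1, □) = (tA, x, R) → x[tA]x

The machine reaches the accept state tA and halts.

Final tape (ignoring leading/trailing blanks): xx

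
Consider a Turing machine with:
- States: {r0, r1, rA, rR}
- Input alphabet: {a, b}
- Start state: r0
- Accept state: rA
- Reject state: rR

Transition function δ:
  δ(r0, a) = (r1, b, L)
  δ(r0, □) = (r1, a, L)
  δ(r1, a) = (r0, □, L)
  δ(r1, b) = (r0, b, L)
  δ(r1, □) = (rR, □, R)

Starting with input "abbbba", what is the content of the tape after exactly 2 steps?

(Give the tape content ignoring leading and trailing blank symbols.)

Execution trace:
Initial: [r0]abbbba
Step 1: δ(r0, a) = (r1, b, L) → [r1]□bbbbba
Step 2: δ(r1, □) = (rR, □, R) → □[rR]bbbbba

The machine reaches the reject state rR and halts.

After 2 steps, the tape (ignoring leading/trailing blanks) is: bbbbba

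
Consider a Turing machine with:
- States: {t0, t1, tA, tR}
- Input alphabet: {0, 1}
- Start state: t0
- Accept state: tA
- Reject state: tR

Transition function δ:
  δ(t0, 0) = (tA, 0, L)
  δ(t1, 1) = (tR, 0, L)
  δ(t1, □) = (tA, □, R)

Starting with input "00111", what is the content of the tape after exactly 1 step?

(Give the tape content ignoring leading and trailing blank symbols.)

Execution trace:
Initial: [t0]00111
Step 1: δ(t0, 0) = (tA, 0, L) → [tA]□00111

The machine reaches the accept state tA and halts.

After 1 step, the tape (ignoring leading/trailing blanks) is: 00111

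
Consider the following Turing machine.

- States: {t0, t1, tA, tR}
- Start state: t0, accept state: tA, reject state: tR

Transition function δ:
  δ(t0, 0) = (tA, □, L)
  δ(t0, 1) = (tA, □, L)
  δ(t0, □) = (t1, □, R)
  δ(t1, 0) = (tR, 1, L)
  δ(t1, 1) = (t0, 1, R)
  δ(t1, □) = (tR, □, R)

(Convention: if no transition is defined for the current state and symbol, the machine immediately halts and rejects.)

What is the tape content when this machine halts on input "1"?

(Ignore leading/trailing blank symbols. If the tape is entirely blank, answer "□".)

Execution trace:
Initial: [t0]1
Step 1: δ(t0, 1) = (tA, □, L) → [tA]□□

The machine reaches the accept state tA and halts.

Final tape (ignoring leading/trailing blanks): □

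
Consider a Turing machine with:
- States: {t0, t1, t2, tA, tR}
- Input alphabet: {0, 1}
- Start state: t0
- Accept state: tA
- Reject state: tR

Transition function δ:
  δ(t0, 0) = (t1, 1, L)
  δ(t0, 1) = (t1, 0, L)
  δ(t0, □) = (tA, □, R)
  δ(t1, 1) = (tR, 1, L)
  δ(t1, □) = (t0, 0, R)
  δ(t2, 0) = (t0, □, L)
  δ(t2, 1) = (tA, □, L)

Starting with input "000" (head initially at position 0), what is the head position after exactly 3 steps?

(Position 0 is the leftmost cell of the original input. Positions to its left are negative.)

Execution trace (head position shown):
Step 0: [t0]000  (head at position 0)
Step 1: move left → [t1]□100  (head at position -1)
Step 2: move right → 0[t0]100  (head at position 0)
Step 3: move left → [t1]0000  (head at position -1)

After 3 steps, the head is at position -1.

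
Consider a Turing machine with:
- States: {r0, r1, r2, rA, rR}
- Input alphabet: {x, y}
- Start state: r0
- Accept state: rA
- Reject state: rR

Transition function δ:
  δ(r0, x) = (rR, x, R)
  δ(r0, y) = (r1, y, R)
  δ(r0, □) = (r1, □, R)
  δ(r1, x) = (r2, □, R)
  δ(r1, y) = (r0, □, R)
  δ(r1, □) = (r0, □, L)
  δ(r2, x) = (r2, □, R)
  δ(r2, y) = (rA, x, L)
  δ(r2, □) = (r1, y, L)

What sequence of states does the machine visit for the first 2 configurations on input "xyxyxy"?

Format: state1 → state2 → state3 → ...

Execution trace:
Initial: [r0]xyxyxy
Step 1: δ(r0, x) = (rR, x, R) → x[rR]yxyxy

The machine reaches the reject state rR and halts.

State sequence: r0 → rR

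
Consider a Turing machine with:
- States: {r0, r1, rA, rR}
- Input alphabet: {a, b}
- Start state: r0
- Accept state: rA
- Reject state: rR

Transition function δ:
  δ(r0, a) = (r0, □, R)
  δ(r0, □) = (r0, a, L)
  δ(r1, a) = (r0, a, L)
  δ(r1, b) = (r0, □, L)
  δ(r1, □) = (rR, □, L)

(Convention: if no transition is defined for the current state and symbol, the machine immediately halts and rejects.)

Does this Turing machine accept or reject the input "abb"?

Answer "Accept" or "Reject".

Execution trace:
Initial: [r0]abb
Step 1: δ(r0, a) = (r0, □, R) → □[r0]bb

No transition is defined for δ(r0, b). By convention the machine halts and rejects.

Answer: Reject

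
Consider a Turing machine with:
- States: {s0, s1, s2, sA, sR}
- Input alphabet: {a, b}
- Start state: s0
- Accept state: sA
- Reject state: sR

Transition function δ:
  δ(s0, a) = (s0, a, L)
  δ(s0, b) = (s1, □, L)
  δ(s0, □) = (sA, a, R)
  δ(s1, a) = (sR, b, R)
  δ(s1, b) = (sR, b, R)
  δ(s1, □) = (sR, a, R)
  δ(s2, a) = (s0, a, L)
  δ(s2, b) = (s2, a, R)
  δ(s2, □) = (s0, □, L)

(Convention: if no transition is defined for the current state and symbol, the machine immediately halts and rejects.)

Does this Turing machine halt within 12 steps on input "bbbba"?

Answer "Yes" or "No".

Execution trace:
Initial: [s0]bbbba
Step 1: δ(s0, b) = (s1, □, L) → [s1]□□bbba
Step 2: δ(s1, □) = (sR, a, R) → a[sR]□bbba

The machine reaches the reject state sR and halts.
The machine halted after 2 steps (within the 12-step bound).

Answer: Yes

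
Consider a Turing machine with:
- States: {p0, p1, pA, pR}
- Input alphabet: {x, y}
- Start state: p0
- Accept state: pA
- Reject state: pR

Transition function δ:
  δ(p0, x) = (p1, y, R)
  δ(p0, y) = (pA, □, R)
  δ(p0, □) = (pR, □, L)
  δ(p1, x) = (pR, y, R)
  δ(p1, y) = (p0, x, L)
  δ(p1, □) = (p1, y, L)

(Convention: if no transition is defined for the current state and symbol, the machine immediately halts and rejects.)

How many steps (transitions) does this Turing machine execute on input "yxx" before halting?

Execution trace:
Initial: [p0]yxx
Step 1: δ(p0, y) = (pA, □, R) → □[pA]xx

The machine reaches the accept state pA and halts.

The machine executed 1 step before halting.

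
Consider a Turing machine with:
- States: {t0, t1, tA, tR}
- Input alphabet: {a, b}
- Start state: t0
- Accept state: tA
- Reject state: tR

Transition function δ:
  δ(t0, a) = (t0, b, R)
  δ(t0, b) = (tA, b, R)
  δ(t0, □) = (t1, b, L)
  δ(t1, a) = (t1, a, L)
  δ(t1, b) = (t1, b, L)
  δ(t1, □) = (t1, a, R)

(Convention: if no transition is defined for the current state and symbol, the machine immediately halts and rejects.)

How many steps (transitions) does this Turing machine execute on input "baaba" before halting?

Execution trace:
Initial: [t0]baaba
Step 1: δ(t0, b) = (tA, b, R) → b[tA]aaba

The machine reaches the accept state tA and halts.

The machine executed 1 step before halting.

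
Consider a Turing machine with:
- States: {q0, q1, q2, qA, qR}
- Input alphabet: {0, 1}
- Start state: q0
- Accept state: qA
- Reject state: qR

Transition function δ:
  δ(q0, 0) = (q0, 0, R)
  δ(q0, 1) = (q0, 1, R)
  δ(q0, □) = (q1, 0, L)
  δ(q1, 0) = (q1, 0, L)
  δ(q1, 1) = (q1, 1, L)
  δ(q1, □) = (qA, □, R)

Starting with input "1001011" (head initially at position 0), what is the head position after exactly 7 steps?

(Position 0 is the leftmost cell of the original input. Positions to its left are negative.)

Execution trace (head position shown):
Step 0: [q0]1001011  (head at position 0)
Step 1: move right → 1[q0]001011  (head at position 1)
Step 2: move right → 10[q0]01011  (head at position 2)
Step 3: move right → 100[q0]1011  (head at position 3)
Step 4: move right → 1001[q0]011  (head at position 4)
Step 5: move right → 10010[q0]11  (head at position 5)
Step 6: move right → 100101[q0]1  (head at position 6)
Step 7: move right → 1001011[q0]□  (head at position 7)

After 7 steps, the head is at position 7.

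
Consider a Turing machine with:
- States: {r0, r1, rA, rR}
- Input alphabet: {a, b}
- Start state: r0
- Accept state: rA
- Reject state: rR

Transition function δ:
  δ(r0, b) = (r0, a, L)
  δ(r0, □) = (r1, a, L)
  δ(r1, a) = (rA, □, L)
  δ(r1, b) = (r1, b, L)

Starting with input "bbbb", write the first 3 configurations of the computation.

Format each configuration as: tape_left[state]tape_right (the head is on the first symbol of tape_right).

Transitions applied:
Step 1: δ(r0, b) = (r0, a, L)
Step 2: δ(r0, □) = (r1, a, L)

The first 3 configurations are:
[r0]bbbb ⊢ [r0]□abbb ⊢ [r1]□aabbb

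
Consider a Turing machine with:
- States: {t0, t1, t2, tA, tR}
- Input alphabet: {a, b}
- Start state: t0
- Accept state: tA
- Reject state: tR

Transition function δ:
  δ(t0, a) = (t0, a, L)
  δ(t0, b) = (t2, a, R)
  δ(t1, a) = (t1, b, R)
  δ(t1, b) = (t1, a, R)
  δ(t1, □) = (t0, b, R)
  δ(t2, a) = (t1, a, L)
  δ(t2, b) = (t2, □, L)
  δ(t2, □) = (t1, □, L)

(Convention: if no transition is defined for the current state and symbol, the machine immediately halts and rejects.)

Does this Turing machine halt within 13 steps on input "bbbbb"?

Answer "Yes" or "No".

Execution trace:
Initial: [t0]bbbbb
Step 1: δ(t0, b) = (t2, a, R) → a[t2]bbbb
Step 2: δ(t2, b) = (t2, □, L) → [t2]a□bbb
Step 3: δ(t2, a) = (t1, a, L) → [t1]□a□bbb
Step 4: δ(t1, □) = (t0, b, R) → b[t0]a□bbb
Step 5: δ(t0, a) = (t0, a, L) → [t0]ba□bbb
Step 6: δ(t0, b) = (t2, a, R) → a[t2]a□bbb
Step 7: δ(t2, a) = (t1, a, L) → [t1]aa□bbb
Step 8: δ(t1, a) = (t1, b, R) → b[t1]a□bbb
Step 9: δ(t1, a) = (t1, b, R) → bb[t1]□bbb
Step 10: δ(t1, □) = (t0, b, R) → bbb[t0]bbb
Step 11: δ(t0, b) = (t2, a, R) → bbba[t2]bb
Step 12: δ(t2, b) = (t2, □, L) → bbb[t2]a□b
Step 13: δ(t2, a) = (t1, a, L) → bb[t1]ba□b

The machine has not reached a halting state after 13 steps.
The machine did not halt within the 13-step bound.

Answer: No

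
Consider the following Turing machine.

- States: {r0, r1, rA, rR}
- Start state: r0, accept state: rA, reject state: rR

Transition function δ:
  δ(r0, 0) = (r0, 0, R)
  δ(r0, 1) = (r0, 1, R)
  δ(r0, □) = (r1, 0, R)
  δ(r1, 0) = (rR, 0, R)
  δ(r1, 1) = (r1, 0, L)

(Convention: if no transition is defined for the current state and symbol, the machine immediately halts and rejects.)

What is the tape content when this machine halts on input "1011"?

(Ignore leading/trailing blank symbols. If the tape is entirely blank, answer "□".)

Execution trace:
Initial: [r0]1011
Step 1: δ(r0, 1) = (r0, 1, R) → 1[r0]011
Step 2: δ(r0, 0) = (r0, 0, R) → 10[r0]11
Step 3: δ(r0, 1) = (r0, 1, R) → 101[r0]1
Step 4: δ(r0, 1) = (r0, 1, R) → 1011[r0]□
Step 5: δ(r0, □) = (r1, 0, R) → 10110[r1]□

No transition is defined for δ(r1, □). By convention the machine halts and rejects.

Final tape (ignoring leading/trailing blanks): 10110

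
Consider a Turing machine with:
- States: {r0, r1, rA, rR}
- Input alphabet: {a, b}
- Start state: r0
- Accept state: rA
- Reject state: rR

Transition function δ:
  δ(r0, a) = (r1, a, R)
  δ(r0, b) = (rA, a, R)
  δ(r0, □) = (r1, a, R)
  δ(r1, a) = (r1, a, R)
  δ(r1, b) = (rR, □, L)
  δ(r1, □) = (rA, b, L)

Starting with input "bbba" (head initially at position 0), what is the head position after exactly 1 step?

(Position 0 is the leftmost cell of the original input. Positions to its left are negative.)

Execution trace (head position shown):
Step 0: [r0]bbba  (head at position 0)
Step 1: move right → a[rA]bba  (head at position 1)

After 1 step, the head is at position 1.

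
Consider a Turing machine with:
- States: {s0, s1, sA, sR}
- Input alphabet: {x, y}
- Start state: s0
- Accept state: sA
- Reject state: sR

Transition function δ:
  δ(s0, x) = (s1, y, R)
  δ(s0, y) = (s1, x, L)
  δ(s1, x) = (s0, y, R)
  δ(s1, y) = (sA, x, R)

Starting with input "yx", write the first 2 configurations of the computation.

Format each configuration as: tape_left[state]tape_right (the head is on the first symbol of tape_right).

Transitions applied:
Step 1: δ(s0, y) = (s1, x, L)

The first 2 configurations are:
[s0]yx ⊢ [s1]□xx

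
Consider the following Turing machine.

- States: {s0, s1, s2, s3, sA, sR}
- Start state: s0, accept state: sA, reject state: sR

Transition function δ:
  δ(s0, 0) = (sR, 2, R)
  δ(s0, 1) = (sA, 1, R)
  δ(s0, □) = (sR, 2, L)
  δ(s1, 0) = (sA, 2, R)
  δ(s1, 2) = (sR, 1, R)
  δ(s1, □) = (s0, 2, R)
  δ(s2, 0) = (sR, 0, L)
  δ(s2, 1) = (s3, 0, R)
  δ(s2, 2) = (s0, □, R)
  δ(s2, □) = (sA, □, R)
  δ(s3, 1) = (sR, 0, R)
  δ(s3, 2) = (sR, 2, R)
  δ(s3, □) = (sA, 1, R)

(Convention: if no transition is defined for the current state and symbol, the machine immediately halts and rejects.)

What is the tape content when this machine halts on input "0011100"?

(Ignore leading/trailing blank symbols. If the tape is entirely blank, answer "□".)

Execution trace:
Initial: [s0]0011100
Step 1: δ(s0, 0) = (sR, 2, R) → 2[sR]011100

The machine reaches the reject state sR and halts.

Final tape (ignoring leading/trailing blanks): 2011100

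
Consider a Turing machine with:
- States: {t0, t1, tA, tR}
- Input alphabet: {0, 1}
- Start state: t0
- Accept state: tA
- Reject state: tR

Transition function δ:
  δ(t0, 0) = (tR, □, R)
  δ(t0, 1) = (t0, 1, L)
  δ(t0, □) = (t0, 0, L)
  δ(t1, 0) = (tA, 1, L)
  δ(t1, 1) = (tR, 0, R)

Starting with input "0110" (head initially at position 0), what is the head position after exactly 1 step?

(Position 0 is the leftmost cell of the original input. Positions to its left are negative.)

Execution trace (head position shown):
Step 0: [t0]0110  (head at position 0)
Step 1: move right → □[tR]110  (head at position 1)

After 1 step, the head is at position 1.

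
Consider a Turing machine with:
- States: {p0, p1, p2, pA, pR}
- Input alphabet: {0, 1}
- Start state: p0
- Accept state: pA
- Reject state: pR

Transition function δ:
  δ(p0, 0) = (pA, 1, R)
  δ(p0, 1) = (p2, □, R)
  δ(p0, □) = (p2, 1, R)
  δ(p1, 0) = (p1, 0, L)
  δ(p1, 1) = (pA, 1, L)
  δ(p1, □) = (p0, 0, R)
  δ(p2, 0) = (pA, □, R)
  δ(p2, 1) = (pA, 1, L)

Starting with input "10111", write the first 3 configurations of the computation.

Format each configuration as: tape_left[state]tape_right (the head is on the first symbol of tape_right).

Transitions applied:
Step 1: δ(p0, 1) = (p2, □, R)
Step 2: δ(p2, 0) = (pA, □, R)

The first 3 configurations are:
[p0]10111 ⊢ □[p2]0111 ⊢ □□[pA]111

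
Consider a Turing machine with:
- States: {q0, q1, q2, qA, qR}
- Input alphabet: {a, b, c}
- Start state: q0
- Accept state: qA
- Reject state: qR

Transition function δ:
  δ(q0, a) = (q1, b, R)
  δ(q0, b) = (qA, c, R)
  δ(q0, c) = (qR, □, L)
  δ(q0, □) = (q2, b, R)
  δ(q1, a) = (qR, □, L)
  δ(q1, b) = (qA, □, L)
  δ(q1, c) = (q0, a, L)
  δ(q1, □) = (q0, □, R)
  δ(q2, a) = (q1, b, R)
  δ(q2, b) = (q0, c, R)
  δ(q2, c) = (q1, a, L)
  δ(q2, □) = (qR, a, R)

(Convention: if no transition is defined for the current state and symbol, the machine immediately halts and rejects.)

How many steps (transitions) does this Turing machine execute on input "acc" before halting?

Execution trace:
Initial: [q0]acc
Step 1: δ(q0, a) = (q1, b, R) → b[q1]cc
Step 2: δ(q1, c) = (q0, a, L) → [q0]bac
Step 3: δ(q0, b) = (qA, c, R) → c[qA]ac

The machine reaches the accept state qA and halts.

The machine executed 3 steps before halting.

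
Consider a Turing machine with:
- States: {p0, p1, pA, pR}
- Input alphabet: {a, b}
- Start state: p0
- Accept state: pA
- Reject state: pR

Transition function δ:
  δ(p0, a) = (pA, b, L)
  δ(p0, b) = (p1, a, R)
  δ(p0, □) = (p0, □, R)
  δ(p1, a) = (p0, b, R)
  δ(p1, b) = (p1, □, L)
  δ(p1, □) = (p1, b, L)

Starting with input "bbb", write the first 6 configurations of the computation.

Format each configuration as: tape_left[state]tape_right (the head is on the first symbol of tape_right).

Transitions applied:
Step 1: δ(p0, b) = (p1, a, R)
Step 2: δ(p1, b) = (p1, □, L)
Step 3: δ(p1, a) = (p0, b, R)
Step 4: δ(p0, □) = (p0, □, R)
Step 5: δ(p0, b) = (p1, a, R)

The first 6 configurations are:
[p0]bbb ⊢ a[p1]bb ⊢ [p1]a□b ⊢ b[p0]□b ⊢ b□[p0]b ⊢ b□a[p1]□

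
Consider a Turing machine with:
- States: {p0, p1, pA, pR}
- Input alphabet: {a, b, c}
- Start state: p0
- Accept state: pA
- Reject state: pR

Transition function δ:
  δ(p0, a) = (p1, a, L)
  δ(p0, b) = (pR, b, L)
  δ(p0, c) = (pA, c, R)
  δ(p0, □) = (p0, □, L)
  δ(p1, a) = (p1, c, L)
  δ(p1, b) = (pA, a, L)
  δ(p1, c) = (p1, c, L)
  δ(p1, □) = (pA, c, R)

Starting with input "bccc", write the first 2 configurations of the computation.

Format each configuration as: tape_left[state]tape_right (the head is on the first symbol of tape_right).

Transitions applied:
Step 1: δ(p0, b) = (pR, b, L)

The first 2 configurations are:
[p0]bccc ⊢ [pR]□bccc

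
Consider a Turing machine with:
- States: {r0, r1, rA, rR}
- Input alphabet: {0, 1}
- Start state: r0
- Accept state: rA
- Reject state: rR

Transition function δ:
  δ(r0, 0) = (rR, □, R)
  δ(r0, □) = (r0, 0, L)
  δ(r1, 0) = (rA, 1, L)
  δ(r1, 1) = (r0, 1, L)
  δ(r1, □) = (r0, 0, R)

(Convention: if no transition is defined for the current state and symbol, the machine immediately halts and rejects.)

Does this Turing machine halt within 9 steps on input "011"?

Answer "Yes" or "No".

Execution trace:
Initial: [r0]011
Step 1: δ(r0, 0) = (rR, □, R) → □[rR]11

The machine reaches the reject state rR and halts.
The machine halted after 1 step (within the 9-step bound).

Answer: Yes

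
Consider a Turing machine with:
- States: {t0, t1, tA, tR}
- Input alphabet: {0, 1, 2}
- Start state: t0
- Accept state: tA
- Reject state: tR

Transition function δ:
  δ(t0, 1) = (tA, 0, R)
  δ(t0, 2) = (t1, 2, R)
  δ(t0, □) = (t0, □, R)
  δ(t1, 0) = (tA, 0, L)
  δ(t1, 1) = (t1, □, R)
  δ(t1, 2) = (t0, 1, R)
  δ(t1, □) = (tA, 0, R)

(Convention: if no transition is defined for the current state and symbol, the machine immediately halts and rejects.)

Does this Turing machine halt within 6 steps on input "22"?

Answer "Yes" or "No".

Execution trace:
Initial: [t0]22
Step 1: δ(t0, 2) = (t1, 2, R) → 2[t1]2
Step 2: δ(t1, 2) = (t0, 1, R) → 21[t0]□
Step 3: δ(t0, □) = (t0, □, R) → 21□[t0]□
Step 4: δ(t0, □) = (t0, □, R) → 21□□[t0]□
Step 5: δ(t0, □) = (t0, □, R) → 21□□□[t0]□
Step 6: δ(t0, □) = (t0, □, R) → 21□□□□[t0]□

The machine has not reached a halting state after 6 steps.
The machine did not halt within the 6-step bound.

Answer: No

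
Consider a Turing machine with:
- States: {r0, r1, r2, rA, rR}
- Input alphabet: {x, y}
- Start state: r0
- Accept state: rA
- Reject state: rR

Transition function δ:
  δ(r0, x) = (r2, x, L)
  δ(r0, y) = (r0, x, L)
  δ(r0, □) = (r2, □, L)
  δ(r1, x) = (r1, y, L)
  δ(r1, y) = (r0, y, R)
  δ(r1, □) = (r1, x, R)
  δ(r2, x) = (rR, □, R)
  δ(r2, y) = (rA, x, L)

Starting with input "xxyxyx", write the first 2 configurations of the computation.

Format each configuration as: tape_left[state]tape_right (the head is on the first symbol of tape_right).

Transitions applied:
Step 1: δ(r0, x) = (r2, x, L)

The first 2 configurations are:
[r0]xxyxyx ⊢ [r2]□xxyxyx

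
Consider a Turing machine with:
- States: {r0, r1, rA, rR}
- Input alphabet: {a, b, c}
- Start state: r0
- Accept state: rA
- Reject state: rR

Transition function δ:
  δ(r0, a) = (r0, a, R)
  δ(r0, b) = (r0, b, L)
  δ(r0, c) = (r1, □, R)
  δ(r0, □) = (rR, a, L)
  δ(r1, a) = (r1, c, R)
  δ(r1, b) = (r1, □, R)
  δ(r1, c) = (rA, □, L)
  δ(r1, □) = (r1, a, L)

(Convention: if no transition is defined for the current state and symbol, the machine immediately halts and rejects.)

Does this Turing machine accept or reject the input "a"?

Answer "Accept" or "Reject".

Execution trace:
Initial: [r0]a
Step 1: δ(r0, a) = (r0, a, R) → a[r0]□
Step 2: δ(r0, □) = (rR, a, L) → [rR]aa

The machine reaches the reject state rR and halts.

Answer: Reject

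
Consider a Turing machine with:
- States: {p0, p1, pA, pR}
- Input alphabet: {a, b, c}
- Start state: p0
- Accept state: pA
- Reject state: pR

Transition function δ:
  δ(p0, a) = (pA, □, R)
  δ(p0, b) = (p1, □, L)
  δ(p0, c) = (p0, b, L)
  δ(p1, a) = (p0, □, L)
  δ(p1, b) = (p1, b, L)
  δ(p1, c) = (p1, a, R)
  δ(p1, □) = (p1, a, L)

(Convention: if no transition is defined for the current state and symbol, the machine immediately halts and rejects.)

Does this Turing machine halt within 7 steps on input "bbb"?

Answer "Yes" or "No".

Execution trace:
Initial: [p0]bbb
Step 1: δ(p0, b) = (p1, □, L) → [p1]□□bb
Step 2: δ(p1, □) = (p1, a, L) → [p1]□a□bb
Step 3: δ(p1, □) = (p1, a, L) → [p1]□aa□bb
Step 4: δ(p1, □) = (p1, a, L) → [p1]□aaa□bb
Step 5: δ(p1, □) = (p1, a, L) → [p1]□aaaa□bb
Step 6: δ(p1, □) = (p1, a, L) → [p1]□aaaaa□bb
Step 7: δ(p1, □) = (p1, a, L) → [p1]□aaaaaa□bb

The machine has not reached a halting state after 7 steps.
The machine did not halt within the 7-step bound.

Answer: No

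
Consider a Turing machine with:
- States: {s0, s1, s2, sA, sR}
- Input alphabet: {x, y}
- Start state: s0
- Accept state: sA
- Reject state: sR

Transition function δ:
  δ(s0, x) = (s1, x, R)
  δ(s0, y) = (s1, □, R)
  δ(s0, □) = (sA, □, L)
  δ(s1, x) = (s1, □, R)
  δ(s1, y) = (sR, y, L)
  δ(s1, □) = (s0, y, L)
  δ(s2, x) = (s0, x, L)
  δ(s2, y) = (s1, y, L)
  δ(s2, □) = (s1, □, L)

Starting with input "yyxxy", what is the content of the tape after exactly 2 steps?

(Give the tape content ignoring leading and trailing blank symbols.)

Execution trace:
Initial: [s0]yyxxy
Step 1: δ(s0, y) = (s1, □, R) → □[s1]yxxy
Step 2: δ(s1, y) = (sR, y, L) → [sR]□yxxy

The machine reaches the reject state sR and halts.

After 2 steps, the tape (ignoring leading/trailing blanks) is: yxxy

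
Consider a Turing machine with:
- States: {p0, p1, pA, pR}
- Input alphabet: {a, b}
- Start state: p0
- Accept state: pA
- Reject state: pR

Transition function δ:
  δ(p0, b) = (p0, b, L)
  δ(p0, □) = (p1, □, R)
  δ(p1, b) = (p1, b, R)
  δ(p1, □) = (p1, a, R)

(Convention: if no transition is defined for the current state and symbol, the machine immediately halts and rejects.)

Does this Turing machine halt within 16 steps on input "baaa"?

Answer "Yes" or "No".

Execution trace:
Initial: [p0]baaa
Step 1: δ(p0, b) = (p0, b, L) → [p0]□baaa
Step 2: δ(p0, □) = (p1, □, R) → □[p1]baaa
Step 3: δ(p1, b) = (p1, b, R) → □b[p1]aaa

No transition is defined for δ(p1, a). By convention the machine halts and rejects.
The machine halted after 3 steps (within the 16-step bound).

Answer: Yes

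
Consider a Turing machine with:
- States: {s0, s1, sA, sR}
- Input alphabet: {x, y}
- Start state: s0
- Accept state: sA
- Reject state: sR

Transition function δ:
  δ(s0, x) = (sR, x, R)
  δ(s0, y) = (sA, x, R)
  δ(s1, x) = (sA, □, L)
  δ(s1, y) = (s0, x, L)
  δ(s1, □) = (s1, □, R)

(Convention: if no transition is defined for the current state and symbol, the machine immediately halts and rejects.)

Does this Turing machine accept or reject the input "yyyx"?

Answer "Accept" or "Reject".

Execution trace:
Initial: [s0]yyyx
Step 1: δ(s0, y) = (sA, x, R) → x[sA]yyx

The machine reaches the accept state sA and halts.

Answer: Accept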